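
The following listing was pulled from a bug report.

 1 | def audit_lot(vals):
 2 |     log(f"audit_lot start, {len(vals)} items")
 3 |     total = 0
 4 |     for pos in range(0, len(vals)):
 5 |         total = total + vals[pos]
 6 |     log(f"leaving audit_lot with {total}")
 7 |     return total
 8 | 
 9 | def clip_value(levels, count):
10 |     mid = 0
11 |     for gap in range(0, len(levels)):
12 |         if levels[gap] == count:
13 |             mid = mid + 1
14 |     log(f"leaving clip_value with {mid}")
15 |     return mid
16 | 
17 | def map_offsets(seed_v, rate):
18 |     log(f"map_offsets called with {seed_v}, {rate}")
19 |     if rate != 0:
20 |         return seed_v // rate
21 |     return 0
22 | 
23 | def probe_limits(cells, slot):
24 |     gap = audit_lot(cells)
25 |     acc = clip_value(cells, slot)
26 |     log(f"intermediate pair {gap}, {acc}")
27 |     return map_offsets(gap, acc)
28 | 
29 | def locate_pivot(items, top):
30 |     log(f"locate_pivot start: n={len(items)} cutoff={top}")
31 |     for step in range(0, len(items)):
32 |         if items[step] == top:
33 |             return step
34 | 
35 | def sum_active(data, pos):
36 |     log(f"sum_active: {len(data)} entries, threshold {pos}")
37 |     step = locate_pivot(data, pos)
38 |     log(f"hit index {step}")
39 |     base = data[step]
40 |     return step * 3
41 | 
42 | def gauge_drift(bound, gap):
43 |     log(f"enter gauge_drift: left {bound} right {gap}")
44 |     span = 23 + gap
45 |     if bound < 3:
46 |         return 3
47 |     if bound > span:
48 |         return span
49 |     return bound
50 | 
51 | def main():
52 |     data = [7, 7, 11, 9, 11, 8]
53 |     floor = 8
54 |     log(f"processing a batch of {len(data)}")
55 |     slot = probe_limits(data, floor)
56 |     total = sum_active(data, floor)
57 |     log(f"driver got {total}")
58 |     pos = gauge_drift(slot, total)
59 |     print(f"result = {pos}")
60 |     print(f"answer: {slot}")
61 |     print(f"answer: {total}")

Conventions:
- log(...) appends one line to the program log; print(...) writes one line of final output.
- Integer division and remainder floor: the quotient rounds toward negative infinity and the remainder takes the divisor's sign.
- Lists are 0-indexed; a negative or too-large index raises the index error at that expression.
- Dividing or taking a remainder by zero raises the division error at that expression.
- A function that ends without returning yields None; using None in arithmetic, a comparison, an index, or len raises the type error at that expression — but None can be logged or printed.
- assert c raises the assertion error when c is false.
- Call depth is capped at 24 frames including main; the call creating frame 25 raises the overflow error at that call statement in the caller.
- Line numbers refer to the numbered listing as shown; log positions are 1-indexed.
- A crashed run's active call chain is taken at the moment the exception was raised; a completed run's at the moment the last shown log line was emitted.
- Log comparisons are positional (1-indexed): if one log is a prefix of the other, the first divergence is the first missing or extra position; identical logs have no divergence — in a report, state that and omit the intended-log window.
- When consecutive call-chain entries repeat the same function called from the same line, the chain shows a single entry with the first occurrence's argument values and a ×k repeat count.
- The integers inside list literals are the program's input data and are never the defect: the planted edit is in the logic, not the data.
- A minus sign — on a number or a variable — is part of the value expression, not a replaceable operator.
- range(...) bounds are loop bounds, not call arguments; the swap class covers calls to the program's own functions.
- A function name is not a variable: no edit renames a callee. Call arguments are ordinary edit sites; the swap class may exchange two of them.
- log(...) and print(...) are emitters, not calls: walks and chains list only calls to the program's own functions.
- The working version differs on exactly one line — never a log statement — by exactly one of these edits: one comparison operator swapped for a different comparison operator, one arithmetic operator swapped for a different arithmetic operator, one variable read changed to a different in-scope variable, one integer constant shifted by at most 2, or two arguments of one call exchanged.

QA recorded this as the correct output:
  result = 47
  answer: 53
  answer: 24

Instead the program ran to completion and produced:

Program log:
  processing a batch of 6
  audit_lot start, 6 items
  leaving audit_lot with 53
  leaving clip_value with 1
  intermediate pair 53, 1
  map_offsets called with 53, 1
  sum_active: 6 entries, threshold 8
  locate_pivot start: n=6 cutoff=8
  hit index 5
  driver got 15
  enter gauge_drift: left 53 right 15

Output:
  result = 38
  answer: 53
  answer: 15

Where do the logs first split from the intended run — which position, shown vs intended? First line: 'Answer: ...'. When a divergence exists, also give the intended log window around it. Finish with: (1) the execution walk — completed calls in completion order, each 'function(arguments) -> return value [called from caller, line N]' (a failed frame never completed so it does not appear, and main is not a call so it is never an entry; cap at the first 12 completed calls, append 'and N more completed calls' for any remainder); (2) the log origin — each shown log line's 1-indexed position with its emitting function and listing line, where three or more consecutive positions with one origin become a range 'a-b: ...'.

Answer: position 10; shown 'driver got 15' vs intended 'driver got 24'.
Intended log window:
  8: locate_pivot start: n=6 cutoff=8
  9: hit index 5
  10: driver got 24
  11: enter gauge_drift: left 53 right 24
Execution walk:
  audit_lot([7, 7, 11, 9, 11, 8]) -> 53  [called from probe_limits, line 24]
  clip_value([7, 7, 11, 9, 11, 8], 8) -> 1  [called from probe_limits, line 25]
  map_offsets(53, 1) -> 53  [called from probe_limits, line 27]
  probe_limits([7, 7, 11, 9, 11, 8], 8) -> 53  [called from main, line 55]
  locate_pivot([7, 7, 11, 9, 11, 8], 8) -> 5  [called from sum_active, line 37]
  sum_active([7, 7, 11, 9, 11, 8], 8) -> 15  [called from main, line 56]
  gauge_drift(53, 15) -> 38  [called from main, line 58]
Log origins:
  1: logged in main at line 54
  2: logged in audit_lot at line 2
  3: logged in audit_lot at line 6
  4: logged in clip_value at line 14
  5: logged in probe_limits at line 26
  6: logged in map_offsets at line 18
  7: logged in sum_active at line 36
  8: logged in locate_pivot at line 30
  9: logged in sum_active at line 38
  10: logged in main at line 57
  11: logged in gauge_drift at line 43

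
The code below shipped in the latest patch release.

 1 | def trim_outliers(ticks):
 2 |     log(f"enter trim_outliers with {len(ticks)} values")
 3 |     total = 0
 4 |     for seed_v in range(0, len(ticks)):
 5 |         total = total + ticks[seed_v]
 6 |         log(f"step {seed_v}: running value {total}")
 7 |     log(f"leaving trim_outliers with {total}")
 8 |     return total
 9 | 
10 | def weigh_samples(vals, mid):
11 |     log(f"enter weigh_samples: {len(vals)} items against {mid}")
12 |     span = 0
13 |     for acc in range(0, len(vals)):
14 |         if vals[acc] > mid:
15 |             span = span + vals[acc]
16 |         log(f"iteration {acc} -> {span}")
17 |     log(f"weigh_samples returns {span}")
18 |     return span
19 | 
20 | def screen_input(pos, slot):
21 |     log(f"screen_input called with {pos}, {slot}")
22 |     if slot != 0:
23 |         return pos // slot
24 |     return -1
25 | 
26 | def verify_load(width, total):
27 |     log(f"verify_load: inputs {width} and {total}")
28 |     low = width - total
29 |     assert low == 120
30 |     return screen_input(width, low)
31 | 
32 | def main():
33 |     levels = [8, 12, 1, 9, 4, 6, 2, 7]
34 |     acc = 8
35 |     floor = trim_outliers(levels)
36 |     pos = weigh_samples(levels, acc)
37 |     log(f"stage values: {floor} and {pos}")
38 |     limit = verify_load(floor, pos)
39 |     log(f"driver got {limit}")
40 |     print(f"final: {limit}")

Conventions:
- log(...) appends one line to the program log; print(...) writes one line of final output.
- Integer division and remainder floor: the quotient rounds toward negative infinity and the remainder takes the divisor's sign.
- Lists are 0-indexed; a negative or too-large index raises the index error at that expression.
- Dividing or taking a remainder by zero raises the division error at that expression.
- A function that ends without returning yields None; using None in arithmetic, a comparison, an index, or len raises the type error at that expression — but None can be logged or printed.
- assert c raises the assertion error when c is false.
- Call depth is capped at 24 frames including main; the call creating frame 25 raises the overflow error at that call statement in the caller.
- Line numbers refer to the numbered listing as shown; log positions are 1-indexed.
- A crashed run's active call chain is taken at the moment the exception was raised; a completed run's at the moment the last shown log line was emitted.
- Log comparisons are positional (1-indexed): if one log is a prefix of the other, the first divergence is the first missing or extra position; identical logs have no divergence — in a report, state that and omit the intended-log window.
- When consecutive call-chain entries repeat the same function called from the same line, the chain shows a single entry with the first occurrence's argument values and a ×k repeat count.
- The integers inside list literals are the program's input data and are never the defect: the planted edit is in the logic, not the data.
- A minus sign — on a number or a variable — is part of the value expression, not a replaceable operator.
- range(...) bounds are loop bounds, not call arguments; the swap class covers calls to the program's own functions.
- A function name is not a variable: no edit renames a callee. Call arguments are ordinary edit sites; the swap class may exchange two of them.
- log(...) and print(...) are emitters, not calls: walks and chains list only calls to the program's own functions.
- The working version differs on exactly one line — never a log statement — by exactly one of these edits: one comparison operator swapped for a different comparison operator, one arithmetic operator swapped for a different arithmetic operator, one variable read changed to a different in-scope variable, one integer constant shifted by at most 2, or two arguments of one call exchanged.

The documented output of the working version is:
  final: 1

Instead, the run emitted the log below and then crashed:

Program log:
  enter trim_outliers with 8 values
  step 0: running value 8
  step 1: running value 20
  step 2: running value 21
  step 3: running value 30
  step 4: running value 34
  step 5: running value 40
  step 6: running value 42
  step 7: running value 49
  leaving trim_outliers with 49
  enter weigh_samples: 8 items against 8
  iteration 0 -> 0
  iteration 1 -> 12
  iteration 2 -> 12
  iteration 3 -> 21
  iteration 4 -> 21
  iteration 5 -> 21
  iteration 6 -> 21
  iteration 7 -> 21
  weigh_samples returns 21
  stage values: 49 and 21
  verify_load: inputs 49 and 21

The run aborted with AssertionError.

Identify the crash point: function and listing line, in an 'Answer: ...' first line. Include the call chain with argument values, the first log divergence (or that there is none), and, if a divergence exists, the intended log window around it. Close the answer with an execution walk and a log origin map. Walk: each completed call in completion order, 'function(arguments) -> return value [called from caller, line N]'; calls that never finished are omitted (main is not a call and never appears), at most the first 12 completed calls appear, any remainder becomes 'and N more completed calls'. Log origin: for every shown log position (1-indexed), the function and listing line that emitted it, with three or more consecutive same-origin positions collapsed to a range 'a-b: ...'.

Answer: the error was raised in verify_load, line 29.
The tell: The log ends early — 22 lines, where the working version next logs 'screen_input called with 49, 28'.
Call chain: main -> verify_load(49, 21) (called at line 38).
First divergence: position 23 (shown log ended at 22 lines; the working version continues: 'screen_input called with 49, 28').
Intended log window:
  21: stage values: 49 and 21
  22: verify_load: inputs 49 and 21
  23: screen_input called with 49, 28
  24: driver got 1
Execution walk:
  trim_outliers([8, 12, 1, 9, 4, 6, 2, 7]) -> 49  [called from main, line 35]
  weigh_samples([8, 12, 1, 9, 4, 6, 2, 7], 8) -> 21  [called from main, line 36]
Log line origins:
  1: emitted by trim_outliers (line 2)
  2-9: emitted by trim_outliers (line 6)
  10: emitted by trim_outliers (line 7)
  11: emitted by weigh_samples (line 11)
  12-19: emitted by weigh_samples (line 16)
  20: emitted by weigh_samples (line 17)
  21: emitted by main (line 37)
  22: emitted by verify_load (line 27)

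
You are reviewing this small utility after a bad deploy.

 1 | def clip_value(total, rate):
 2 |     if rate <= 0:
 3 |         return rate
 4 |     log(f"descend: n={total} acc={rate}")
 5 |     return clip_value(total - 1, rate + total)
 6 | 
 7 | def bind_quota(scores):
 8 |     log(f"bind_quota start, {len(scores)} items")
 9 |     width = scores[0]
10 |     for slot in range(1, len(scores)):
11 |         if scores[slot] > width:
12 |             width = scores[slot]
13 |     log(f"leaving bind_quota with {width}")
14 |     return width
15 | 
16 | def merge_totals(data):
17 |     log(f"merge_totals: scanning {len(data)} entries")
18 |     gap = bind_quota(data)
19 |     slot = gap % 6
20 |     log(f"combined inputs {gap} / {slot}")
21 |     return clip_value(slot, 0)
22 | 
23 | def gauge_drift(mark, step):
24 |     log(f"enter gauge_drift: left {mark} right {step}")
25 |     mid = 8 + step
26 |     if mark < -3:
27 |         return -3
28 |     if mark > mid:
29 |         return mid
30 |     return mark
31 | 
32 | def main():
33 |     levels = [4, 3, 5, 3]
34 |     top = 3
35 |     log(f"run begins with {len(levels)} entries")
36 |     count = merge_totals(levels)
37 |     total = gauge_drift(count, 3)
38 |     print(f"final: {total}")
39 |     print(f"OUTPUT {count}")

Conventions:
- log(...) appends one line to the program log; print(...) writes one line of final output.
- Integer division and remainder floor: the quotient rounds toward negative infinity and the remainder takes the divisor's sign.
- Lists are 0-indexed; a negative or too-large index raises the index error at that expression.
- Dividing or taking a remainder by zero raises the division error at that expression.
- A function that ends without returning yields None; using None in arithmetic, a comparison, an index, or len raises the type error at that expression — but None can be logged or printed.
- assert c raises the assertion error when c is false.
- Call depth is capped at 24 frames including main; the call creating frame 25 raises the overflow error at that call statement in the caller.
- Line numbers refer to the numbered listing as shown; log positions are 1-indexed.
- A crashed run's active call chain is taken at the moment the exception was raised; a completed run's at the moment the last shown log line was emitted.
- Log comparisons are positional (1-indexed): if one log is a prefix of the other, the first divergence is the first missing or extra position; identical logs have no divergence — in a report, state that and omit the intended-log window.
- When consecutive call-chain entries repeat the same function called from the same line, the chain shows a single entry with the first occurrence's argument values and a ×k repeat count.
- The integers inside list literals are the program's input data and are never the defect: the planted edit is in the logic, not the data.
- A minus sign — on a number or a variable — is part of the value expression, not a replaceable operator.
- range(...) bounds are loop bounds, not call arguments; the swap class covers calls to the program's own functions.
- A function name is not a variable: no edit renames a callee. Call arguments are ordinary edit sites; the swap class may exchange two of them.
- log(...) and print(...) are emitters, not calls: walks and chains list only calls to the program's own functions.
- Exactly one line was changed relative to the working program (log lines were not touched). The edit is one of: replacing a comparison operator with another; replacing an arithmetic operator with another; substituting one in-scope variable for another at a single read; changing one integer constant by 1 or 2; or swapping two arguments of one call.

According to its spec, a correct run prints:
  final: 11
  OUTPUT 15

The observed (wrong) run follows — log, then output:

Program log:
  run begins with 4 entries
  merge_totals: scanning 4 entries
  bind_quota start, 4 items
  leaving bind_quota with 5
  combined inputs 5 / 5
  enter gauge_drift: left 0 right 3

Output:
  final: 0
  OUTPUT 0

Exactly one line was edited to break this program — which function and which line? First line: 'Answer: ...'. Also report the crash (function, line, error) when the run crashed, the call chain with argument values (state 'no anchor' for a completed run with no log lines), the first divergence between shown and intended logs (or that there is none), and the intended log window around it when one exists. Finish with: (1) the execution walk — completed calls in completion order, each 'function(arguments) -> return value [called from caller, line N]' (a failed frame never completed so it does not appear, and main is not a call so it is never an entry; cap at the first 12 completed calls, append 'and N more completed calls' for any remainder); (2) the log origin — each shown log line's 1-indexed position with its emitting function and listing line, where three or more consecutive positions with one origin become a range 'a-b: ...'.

Answer: the defect is in clip_value at line 2.
The tell: The earliest visible damage is log position 6 — 'enter gauge_drift: left 0 right 3' rather than the intended 'descend: n=5 acc=0'.
Call chain: main -> gauge_drift(0, 3) (called at line 37).
First divergence: position 6 — the shown line 'enter gauge_drift: left 0 right 3' should read 'descend: n=5 acc=0'.
Intended log window:
  4: leaving bind_quota with 5
  5: combined inputs 5 / 5
  6: descend: n=5 acc=0
  7: descend: n=4 acc=5
Execution walk:
  bind_quota([4, 3, 5, 3]) -> 5  [called from merge_totals, line 18]
  clip_value(5, 0) -> 0  [called from merge_totals, line 21]
  merge_totals([4, 3, 5, 3]) -> 0  [called from main, line 36]
  gauge_drift(0, 3) -> 0  [called from main, line 37]
Origin of each log line:
  1 — main, line 35
  2 — merge_totals, line 17
  3 — bind_quota, line 8
  4 — bind_quota, line 13
  5 — merge_totals, line 20
  6 — gauge_drift, line 24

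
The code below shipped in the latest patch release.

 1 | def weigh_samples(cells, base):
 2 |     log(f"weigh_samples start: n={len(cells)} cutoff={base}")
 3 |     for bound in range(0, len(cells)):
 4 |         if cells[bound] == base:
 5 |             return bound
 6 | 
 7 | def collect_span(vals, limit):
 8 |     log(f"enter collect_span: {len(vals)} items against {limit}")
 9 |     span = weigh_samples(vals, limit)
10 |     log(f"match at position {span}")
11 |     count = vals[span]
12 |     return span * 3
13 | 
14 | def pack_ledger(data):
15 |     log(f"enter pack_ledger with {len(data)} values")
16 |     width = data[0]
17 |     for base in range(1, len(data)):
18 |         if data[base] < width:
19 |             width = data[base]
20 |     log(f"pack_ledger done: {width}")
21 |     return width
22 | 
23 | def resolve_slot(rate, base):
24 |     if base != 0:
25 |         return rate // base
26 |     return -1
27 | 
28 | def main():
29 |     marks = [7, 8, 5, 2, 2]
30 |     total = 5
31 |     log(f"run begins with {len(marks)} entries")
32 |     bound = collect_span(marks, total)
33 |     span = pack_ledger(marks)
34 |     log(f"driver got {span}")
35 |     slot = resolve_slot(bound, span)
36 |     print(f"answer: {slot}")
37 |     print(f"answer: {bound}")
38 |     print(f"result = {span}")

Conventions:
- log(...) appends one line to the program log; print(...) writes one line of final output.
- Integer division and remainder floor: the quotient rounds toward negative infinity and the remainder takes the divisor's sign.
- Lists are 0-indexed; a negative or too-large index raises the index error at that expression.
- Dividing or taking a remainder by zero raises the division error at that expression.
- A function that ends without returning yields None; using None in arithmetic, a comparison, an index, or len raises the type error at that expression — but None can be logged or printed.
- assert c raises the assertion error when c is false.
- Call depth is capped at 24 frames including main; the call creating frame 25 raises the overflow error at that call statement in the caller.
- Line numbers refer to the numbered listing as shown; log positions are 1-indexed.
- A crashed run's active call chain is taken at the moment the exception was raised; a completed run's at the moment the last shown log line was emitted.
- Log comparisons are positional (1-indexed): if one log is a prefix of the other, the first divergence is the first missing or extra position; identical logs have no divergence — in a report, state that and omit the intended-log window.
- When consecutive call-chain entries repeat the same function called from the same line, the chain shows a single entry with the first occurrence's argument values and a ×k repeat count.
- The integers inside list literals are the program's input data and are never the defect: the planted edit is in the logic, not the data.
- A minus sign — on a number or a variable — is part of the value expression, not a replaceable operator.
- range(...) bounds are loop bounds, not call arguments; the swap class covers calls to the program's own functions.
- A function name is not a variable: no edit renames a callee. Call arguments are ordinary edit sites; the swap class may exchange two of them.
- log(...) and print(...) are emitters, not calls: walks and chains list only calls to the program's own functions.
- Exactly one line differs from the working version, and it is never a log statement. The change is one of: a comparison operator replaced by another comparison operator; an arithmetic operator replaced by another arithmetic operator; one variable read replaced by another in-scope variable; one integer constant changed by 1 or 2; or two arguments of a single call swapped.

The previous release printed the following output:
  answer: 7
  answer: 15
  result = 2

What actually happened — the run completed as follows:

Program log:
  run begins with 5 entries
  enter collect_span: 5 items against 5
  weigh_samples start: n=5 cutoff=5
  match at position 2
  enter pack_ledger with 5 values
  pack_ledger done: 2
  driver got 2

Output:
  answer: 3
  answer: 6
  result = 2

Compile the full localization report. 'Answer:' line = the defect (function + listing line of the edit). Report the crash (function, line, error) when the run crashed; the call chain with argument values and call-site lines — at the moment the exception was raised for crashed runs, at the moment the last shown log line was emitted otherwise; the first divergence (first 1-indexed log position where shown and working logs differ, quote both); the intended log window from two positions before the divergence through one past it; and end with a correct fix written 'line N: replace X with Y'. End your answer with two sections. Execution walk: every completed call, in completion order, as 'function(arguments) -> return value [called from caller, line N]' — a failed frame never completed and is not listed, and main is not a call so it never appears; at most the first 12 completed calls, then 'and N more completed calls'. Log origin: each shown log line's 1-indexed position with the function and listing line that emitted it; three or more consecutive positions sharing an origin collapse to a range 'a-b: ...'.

Answer: the defect is in collect_span at line 12.
Core observation: No log line changed; the fault shows up purely in the output.
Call chain: main.
First divergence: there is none — every log position agrees.
Execution walk:
  weigh_samples([7, 8, 5, 2, 2], 5) -> 2  [called from collect_span, line 9]
  collect_span([7, 8, 5, 2, 2], 5) -> 6  [called from main, line 32]
  pack_ledger([7, 8, 5, 2, 2]) -> 2  [called from main, line 33]
  resolve_slot(6, 2) -> 3  [called from main, line 35]
Log line origins:
  1: logged in main at line 31
  2: logged in collect_span at line 8
  3: logged in weigh_samples at line 2
  4: logged in collect_span at line 10
  5: logged in pack_ledger at line 15
  6: logged in pack_ledger at line 20
  7: logged in main at line 34
A correct fix: line 12: replace `span` with `count`.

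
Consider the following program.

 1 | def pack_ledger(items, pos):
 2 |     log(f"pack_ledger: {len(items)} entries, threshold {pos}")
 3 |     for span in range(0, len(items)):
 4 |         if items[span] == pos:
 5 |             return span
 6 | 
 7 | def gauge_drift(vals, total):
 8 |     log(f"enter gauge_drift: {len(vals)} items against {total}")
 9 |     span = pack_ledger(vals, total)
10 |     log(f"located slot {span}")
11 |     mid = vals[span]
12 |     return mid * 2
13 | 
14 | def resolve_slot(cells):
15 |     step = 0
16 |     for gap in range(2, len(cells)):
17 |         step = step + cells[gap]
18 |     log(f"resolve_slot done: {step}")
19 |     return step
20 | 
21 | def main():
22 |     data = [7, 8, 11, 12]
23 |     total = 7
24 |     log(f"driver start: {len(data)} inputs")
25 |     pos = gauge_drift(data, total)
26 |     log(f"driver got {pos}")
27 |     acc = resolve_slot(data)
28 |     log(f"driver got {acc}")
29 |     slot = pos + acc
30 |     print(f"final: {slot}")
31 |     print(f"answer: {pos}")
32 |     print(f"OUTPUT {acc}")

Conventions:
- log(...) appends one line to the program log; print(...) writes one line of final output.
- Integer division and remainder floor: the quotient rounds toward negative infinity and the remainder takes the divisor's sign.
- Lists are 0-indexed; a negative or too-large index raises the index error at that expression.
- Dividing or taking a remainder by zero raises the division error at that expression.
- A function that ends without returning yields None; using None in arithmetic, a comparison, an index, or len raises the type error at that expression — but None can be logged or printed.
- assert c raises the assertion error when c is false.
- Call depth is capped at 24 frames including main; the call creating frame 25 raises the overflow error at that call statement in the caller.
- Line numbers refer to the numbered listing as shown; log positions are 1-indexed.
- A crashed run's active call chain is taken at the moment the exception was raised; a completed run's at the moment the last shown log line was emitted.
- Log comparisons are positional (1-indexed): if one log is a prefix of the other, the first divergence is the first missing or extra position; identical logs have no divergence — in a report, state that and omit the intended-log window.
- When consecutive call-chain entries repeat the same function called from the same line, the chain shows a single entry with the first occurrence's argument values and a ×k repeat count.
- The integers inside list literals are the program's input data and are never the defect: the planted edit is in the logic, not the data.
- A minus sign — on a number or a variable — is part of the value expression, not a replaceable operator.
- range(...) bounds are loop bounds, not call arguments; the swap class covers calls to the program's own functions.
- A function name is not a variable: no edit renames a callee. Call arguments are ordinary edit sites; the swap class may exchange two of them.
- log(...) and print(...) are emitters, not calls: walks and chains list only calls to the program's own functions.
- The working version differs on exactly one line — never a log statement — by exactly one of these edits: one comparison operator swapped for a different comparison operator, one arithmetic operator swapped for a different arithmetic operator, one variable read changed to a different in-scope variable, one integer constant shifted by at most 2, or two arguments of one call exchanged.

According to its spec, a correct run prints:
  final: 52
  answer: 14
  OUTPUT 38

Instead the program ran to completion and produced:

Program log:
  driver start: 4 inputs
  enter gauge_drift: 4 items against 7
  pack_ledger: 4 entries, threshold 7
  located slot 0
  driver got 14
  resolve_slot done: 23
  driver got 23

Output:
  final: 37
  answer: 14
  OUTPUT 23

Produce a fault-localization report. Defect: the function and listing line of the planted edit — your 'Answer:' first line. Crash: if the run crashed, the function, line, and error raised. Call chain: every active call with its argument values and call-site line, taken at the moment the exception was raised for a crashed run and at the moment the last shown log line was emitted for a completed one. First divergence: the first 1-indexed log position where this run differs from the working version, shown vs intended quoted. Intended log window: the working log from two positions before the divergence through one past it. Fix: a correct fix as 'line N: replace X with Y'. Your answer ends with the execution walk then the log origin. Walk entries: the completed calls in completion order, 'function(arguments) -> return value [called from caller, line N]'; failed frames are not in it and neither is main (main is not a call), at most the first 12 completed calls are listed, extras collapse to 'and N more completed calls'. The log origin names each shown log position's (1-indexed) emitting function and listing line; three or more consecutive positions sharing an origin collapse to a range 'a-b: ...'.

Answer: the defect is in resolve_slot at line 16.
Key observation: The log first diverges at position 6: the faulty run prints 'resolve_slot done: 23' where the working version prints 'resolve_slot done: 38'.
Call chain: main.
First divergence: position 6; shown 'resolve_slot done: 23' vs intended 'resolve_slot done: 38'.
Intended log window:
  4: located slot 0
  5: driver got 14
  6: resolve_slot done: 38
  7: driver got 38
Execution walk:
  pack_ledger([7, 8, 11, 12], 7) -> 0  [called from gauge_drift, line 9]
  gauge_drift([7, 8, 11, 12], 7) -> 14  [called from main, line 25]
  resolve_slot([7, 8, 11, 12]) -> 23  [called from main, line 27]
Origin of each log line:
  1: logged in main at line 24
  2: logged in gauge_drift at line 8
  3: logged in pack_ledger at line 2
  4: logged in gauge_drift at line 10
  5: logged in main at line 26
  6: logged in resolve_slot at line 18
  7: logged in main at line 28
A correct fix: line 16: replace `2` with `0`.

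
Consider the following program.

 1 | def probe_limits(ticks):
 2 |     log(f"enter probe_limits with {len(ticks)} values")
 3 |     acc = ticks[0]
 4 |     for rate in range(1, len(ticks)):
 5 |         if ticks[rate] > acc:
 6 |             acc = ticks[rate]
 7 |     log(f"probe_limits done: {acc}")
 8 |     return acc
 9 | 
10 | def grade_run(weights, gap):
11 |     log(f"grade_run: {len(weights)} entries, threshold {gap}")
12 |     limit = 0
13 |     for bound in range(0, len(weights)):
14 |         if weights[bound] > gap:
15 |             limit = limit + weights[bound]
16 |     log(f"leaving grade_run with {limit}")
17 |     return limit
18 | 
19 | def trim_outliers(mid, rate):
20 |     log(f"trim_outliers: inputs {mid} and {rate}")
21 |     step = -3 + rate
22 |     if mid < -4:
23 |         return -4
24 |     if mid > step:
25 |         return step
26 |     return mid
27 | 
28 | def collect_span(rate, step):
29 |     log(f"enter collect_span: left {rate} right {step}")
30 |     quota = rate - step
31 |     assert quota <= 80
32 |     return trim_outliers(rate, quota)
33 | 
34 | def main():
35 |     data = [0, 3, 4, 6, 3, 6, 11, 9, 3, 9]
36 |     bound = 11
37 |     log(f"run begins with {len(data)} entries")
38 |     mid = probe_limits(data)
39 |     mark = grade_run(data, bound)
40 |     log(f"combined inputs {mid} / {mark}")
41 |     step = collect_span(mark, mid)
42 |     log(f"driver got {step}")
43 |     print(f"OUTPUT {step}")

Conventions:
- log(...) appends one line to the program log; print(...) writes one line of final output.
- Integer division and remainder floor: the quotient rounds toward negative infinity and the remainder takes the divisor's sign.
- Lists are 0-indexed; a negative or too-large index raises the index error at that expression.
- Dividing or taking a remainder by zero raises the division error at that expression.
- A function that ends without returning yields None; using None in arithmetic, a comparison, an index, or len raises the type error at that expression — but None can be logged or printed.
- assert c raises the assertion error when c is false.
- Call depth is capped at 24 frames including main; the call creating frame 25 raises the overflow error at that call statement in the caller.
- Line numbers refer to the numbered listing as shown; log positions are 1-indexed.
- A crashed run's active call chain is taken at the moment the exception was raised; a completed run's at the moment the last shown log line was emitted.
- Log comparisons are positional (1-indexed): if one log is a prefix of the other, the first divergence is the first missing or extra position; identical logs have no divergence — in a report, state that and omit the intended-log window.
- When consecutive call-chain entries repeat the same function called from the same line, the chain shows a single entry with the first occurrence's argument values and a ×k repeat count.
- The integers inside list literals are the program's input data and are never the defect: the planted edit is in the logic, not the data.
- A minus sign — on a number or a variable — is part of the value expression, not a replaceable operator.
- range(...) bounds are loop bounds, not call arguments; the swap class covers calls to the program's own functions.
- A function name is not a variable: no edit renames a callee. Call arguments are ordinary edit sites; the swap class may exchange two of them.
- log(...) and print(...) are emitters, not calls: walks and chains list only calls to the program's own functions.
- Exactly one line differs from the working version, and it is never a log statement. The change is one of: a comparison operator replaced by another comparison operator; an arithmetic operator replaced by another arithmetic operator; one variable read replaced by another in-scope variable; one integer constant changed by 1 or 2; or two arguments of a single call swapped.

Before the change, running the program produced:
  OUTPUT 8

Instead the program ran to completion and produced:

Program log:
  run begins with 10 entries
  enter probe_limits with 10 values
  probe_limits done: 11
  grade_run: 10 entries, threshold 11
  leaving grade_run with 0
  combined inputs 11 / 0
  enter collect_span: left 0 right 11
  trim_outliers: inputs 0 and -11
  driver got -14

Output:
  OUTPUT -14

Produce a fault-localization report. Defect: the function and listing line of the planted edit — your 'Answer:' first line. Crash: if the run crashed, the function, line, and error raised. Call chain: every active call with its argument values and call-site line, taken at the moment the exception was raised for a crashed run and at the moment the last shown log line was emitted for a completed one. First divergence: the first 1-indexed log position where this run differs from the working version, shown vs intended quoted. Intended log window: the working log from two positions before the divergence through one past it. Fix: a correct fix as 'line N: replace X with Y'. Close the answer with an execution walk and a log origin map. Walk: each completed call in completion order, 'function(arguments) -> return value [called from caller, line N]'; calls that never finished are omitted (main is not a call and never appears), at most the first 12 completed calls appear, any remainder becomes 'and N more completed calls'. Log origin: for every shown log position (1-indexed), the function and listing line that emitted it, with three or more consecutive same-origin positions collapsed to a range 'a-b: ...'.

Answer: the defect is in main at line 41.
Key fact: Position 7 is the first bad log line: 'enter collect_span: left 0 right 11' should read 'enter collect_span: left 11 right 0'.
Call chain: main.
First divergence: at position 7 the run shows 'enter collect_span: left 0 right 11' where the working version logs 'enter collect_span: left 11 right 0'.
Intended log window:
  5: leaving grade_run with 0
  6: combined inputs 11 / 0
  7: enter collect_span: left 11 right 0
  8: trim_outliers: inputs 11 and 11
Execution walk:
  probe_limits([0, 3, 4, 6, 3, 6, 11, 9, 3, 9]) -> 11  [called from main, line 38]
  grade_run([0, 3, 4, 6, 3, 6, 11, 9, 3, 9], 11) -> 0  [called from main, line 39]
  trim_outliers(0, -11) -> -14  [called from collect_span, line 32]
  collect_span(0, 11) -> -14  [called from main, line 41]
Log line origins:
  1: logged in main at line 37
  2: logged in probe_limits at line 2
  3: logged in probe_limits at line 7
  4: logged in grade_run at line 11
  5: logged in grade_run at line 16
  6: logged in main at line 40
  7: logged in collect_span at line 29
  8: logged in trim_outliers at line 20
  9: logged in main at line 42
A correct fix: line 41: replace `collect_span(mark, mid)` with `collect_span(mid, mark)`.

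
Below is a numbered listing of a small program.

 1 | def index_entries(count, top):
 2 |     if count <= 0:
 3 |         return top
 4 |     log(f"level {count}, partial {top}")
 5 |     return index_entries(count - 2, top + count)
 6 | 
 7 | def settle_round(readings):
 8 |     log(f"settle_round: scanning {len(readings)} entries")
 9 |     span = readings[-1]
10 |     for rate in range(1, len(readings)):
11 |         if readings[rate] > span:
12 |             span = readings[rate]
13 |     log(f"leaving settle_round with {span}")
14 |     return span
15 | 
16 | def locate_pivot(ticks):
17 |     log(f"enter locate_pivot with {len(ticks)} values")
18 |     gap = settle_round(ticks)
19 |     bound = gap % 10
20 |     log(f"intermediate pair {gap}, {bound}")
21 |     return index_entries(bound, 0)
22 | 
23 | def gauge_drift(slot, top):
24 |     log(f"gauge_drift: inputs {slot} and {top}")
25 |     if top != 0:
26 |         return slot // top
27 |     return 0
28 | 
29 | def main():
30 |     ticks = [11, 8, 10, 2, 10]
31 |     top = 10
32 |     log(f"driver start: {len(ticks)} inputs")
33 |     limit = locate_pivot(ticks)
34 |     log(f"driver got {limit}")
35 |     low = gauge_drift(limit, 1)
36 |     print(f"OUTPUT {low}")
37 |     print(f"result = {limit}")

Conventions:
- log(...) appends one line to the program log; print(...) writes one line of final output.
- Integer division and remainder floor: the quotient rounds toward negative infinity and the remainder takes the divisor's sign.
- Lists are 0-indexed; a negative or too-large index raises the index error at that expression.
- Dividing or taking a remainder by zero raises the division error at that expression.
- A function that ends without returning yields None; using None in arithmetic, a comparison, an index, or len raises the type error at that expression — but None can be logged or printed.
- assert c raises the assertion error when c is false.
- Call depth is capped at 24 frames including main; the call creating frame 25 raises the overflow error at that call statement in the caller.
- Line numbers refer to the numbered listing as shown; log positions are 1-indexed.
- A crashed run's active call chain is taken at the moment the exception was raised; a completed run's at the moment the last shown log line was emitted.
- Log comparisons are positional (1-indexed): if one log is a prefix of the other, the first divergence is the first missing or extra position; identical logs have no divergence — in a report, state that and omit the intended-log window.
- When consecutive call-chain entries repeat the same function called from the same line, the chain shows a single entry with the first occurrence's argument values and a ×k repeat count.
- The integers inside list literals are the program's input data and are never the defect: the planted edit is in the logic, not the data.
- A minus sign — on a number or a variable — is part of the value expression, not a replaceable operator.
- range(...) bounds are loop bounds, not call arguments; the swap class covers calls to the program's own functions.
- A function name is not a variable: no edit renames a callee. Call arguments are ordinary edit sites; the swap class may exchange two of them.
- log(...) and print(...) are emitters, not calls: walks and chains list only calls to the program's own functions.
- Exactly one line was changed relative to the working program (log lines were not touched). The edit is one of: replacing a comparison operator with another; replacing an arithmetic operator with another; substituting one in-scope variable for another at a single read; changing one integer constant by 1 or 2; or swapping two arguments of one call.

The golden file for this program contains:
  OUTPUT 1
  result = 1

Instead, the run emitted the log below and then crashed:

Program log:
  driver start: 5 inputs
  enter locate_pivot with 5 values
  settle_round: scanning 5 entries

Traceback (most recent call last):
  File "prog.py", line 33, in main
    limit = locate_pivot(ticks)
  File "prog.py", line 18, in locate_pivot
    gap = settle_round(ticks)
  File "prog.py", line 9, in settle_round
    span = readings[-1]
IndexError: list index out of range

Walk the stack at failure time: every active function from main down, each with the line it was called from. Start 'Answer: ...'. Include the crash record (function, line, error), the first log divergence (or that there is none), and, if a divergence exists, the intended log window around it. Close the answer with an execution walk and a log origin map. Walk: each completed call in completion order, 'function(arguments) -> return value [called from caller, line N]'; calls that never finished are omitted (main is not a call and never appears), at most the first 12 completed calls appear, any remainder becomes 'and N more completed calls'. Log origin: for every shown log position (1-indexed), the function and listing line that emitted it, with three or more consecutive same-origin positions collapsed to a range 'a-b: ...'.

Answer: main -> locate_pivot (called at line 33) -> settle_round (called at line 18).
Key fact: The faulty run's log stops after 3 lines; the working version's next line would be 'leaving settle_round with 11'.
Crash: settle_round, line 9, IndexError.
First divergence: position 4 — after 3 matching lines the faulty run goes silent; intended next line 'leaving settle_round with 11'.
Intended log window:
  2: enter locate_pivot with 5 values
  3: settle_round: scanning 5 entries
  4: leaving settle_round with 11
  5: intermediate pair 11, 1
Execution walk:
  (no call completed)
Origin of each log line:
  1: emitted by main (line 32)
  2: emitted by locate_pivot (line 17)
  3: emitted by settle_round (line 8)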